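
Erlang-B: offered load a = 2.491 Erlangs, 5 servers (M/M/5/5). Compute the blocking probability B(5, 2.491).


B(c,a) = (a^c/c!) / Σ_{k=0}^{c} a^k/k!
a^5/5! = 0.799259
Σ terms (k=0..5): 1.00000 + 2.49100 + 3.10254 + 2.57614 + 1.60429 + 0.79926 = 11.573235
B = 0.799259/11.573235 = 0.069061

Final: 0.069061


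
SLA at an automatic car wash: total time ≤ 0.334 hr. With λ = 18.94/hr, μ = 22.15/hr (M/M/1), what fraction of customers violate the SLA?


W ~ Exponential(μ−λ) for M/M/1.
μ − λ = 22.15 − 18.94 = 3.2100
P(W > t) = e^{−(μ−λ)t} = e^{−1.0721} = 0.342275

Final: 0.342275


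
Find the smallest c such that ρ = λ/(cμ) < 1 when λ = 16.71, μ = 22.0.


Stability requires cμ > λ ⇔ c > λ/μ.
λ/μ = 16.71/22.0 = 0.7595
Minimum integer c = ⌊0.7595⌋ + 1 = 1
Check: 1·22.0 = 22.00 > 16.71, while 0·22.0 = 0.00 ≤ 16.71

Final: 1 servers


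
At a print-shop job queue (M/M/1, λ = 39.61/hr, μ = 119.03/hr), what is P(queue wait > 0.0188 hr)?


ρ = 39.61/119.03 = 0.3328
P(Wq > t) = ρ·e^{−(μ−λ)t} = 0.3328·e^{−1.4931}
= 0.3328·0.224676 = 0.074766

Final: 0.074766


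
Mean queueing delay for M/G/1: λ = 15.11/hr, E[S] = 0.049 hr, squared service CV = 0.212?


ρ = λ·E[S] = 15.11·0.049 = 0.7404
E[S²] = E[S]²(1+C_s²) = 0.049²·(1+0.212) = 0.002910
Wq = λ·E[S²]/(2(1−ρ)) = 15.11·0.002910/(2·0.2596) = 0.08469 hr

Final: 0.08469 hr


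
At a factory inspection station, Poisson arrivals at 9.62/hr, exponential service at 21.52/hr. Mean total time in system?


W = 1/(μ−λ) = 1/(21.52 − 9.62) = 1/11.90 = 0.08403 hr

Final: 0.08403 hr


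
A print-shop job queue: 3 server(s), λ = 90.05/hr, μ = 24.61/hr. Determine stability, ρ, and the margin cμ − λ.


Total capacity cμ = 3·24.61 = 73.83/hr
ρ = λ/(cμ) = 90.05/73.83 = 1.2197
Stable ⇔ ρ < 1: NO
Spare capacity = cμ − λ = 73.83 − 90.05 = -16.22/hr

Final: ρ = 1.2197; unstable; margin = -16.22/hr


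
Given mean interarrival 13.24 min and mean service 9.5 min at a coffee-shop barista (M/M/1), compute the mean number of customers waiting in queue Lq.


λ = 60/13.24 = 4.5317 /hr
μ = 60/9.5 = 6.3158 /hr
ρ = λ/μ = 4.5317/6.3158 = 0.7175
Lq = ρ²/(1−ρ) = 0.5148/0.2825 = 1.8226

Final: 1.8226


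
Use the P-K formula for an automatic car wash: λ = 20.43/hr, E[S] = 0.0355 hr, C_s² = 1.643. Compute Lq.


ρ = λ·E[S] = 20.43·0.0355 = 0.7253
Lq = ρ²(1+C_s²)/(2(1−ρ)) = 0.5260·(1+1.643)/(2·0.2747)
= 0.5260·2.6430/0.5495 = 2.53015

Final: 2.53015


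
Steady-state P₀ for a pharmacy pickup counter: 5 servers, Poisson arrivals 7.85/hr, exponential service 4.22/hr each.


a = λ/μ = 7.85/4.22 = 1.8602; ρ = a/c = 0.3720
Σ_{k=0}^{4} a^k/k! (terms k=0..4) = 1.00000 + 1.86019 + 1.73015 + 1.07280 + 0.49890 = 6.16205
Tail: a^5/(5!(1−ρ)) = 22.27337/(120·0.6280) = 0.29558
P₀ = 1/(6.16205 + 0.29558) = 1/6.45763 = 0.154856

Final: 0.154856


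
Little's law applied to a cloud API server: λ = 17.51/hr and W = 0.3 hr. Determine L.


L = λW = 17.51·0.3 = 5.2530

Final: 5.2530


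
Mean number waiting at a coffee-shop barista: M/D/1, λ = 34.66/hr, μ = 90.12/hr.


ρ = 34.66/90.12 = 0.3846
M/D/1: Lq = ρ²/(2(1−ρ)) = 0.1479/(2·0.6154) = 0.12018

Final: 0.12018


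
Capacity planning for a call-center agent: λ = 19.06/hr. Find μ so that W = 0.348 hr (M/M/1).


W = 1/(μ−λ) ⇒ μ − λ = 1/W = 1/0.348 = 2.8736
μ = λ + 1/W = 19.06 + 2.8736 = 21.9336 per hr

Final: 21.9336 /hr


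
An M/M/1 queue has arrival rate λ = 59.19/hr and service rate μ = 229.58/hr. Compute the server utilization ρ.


ρ = λ/μ = 59.19/229.58 = 0.2578

Final: 0.2578


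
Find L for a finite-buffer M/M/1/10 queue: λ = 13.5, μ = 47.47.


ρ = 13.5/47.47 = 0.2844
L = ρ[1 − (K+1)ρ^K + Kρ^(K+1)] / [(1−ρ)(1−ρ^(K+1))]
Numerator: 0.2844·(1 − 11·0.000003461 + 10·0.0000009841) = 0.284382
Denominator: (0.7156)·(0.999999) = 0.715609
L = 0.284382/0.715609 = 0.3974

Final: 0.3974


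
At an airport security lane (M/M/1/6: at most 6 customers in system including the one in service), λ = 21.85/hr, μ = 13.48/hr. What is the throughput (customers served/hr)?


ρ = 1.6209; P_K = (1−ρ)ρ^6/(1−ρ^7) = 0.396555
λ_eff = λ(1 − P_K) = 21.85·(1 − 0.396555) = 21.85·0.603445 = 13.1853 /hr

Final: 13.1853 /hr


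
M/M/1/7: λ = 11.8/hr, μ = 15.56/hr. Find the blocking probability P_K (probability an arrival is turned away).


ρ = λ/μ = 11.8/15.56 = 0.7584
P_K = (1−ρ)ρ^K/(1−ρ^(K+1)) = (0.2416·0.144247)/(1 − 0.109390)
= 0.034857/0.890610 = 0.039138

Final: 0.039138


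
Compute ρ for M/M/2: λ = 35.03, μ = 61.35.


ρ = λ/(cμ) = 35.03/(2·61.35) = 35.03/122.70 = 0.2855

Final: 0.2855


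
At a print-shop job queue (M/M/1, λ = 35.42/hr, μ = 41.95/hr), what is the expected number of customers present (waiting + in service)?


ρ = λ/μ = 35.42/41.95 = 0.8443
L = ρ/(1−ρ) = 0.8443/(1 − 0.8443) = 0.8443/0.1557 = 5.4242

Final: 5.4242


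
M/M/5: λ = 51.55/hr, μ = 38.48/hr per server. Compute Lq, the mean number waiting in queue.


a = λ/μ = 1.3397; ρ = a/5 = 0.2679
P₀ = 0.261710
Lq = P₀·a^c·ρ / (c!·(1−ρ)²) = 0.261710·4.31487·0.2679/(120·0.53592)
= 0.004705

Final: 0.004705


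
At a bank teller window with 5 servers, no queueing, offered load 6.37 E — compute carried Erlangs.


B(5,6.37) = 0.385464 (Erlang-B)
Carried load = a(1 − B) = 6.37·(1 − 0.385464) = 6.37·0.614536 = 3.9146 E

Final: 3.9146 Erlangs


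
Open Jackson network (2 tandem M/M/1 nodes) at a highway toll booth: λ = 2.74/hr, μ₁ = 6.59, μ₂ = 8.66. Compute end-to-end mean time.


Each node sees arrival rate λ = 2.74/hr (tandem ⇒ throughput preserved).
W₁ = 1/(μ₁−λ) = 1/(6.59−2.74) = 0.25974 hr
W₂ = 1/(μ₂−λ) = 1/(8.66−2.74) = 0.16892 hr
W_total = W₁ + W₂ = 0.25974 + 0.16892 = 0.42866 hr

Final: 0.42866 hr


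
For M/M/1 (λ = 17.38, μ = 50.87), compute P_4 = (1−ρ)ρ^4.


ρ = 17.38/50.87 = 0.3417
P_n = (1−ρ)·ρ^n = (1 − 0.3417)·0.3417^4 = 0.6583·0.013625 = 0.008970

Final: 0.008970


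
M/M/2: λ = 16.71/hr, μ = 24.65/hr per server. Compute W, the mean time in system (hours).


a = 0.6779; ρ = 0.3389; P₀ = 0.493713
Lq = P₀·a^c·ρ/(c!(1−ρ)²) = 0.08799
Wq = Lq/λ = 0.08799/16.71 = 0.005266 hr
W = Wq + 1/μ = 0.005266 + 0.04057 = 0.04583 hr

Final: 0.04583 hr


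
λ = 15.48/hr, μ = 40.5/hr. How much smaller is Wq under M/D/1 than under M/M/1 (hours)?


ρ = 15.48/40.5 = 0.3822
Wq(M/M/1) = ρ/(μ−λ) = 0.3822/25.02 = 0.01528 hr
Wq(M/D/1) = ρ/(2(μ−λ)) = 0.007638 hr
Savings = 0.01528 − 0.007638 = 0.007638 hr

Final: 0.007638 hr


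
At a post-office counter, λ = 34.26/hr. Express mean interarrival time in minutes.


Mean interarrival time = 1/λ = 1/34.26 hour = 0.02919 hour
In minutes: 0.02919 × 60 = 1.7513 min

Final: 1.7513 min


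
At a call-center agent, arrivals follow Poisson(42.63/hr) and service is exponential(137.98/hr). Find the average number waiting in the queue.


ρ = 42.63/137.98 = 0.3090
Lq = ρ²/(1−ρ) = 0.09545/0.6910 = 0.1381

Final: 0.1381


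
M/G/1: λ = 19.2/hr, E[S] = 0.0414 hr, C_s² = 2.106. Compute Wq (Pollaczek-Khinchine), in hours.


ρ = λ·E[S] = 19.2·0.0414 = 0.7949
E[S²] = E[S]²(1+C_s²) = 0.0414²·(1+2.106) = 0.005324
Wq = λ·E[S²]/(2(1−ρ)) = 19.2·0.005324/(2·0.2051) = 0.24915 hr

Final: 0.24915 hr


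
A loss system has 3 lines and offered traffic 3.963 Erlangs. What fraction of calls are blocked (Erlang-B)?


B(c,a) = (a^c/c!) / Σ_{k=0}^{c} a^k/k!
a^3/3! = 10.373396
Σ terms (k=0..3): 1.00000 + 3.96300 + 7.85268 + 10.37340 = 23.189081
B = 10.373396/23.189081 = 0.447340

Final: 0.447340


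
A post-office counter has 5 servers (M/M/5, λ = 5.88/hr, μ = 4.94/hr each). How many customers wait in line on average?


a = λ/μ = 1.1903; ρ = a/5 = 0.2381
P₀ = 0.303998
Lq = P₀·a^c·ρ / (c!·(1−ρ)²) = 0.303998·2.38920·0.2381/(120·0.58056)
= 0.002482

Final: 0.002482


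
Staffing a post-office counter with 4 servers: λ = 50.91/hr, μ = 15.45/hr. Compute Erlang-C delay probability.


a = λ/μ = 3.2951; ρ = a/4 = 0.8238
P₀ = 0.022955 (from M/M/c formula)
C(c,a) = [a^c/(c!(1−ρ))]·P₀ = [117.89583/(24·0.1762)]·0.022955
= 27.87711·0.022955 = 0.639906

Final: 0.639906


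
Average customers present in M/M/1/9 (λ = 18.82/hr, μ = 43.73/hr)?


ρ = 18.82/43.73 = 0.4304
L = ρ[1 − (K+1)ρ^K + Kρ^(K+1)] / [(1−ρ)(1−ρ^(K+1))]
Numerator: 0.4304·(1 − 10·0.0005065 + 9·0.0002180) = 0.429033
Denominator: (0.5696)·(0.999782) = 0.569508
L = 0.429033/0.569508 = 0.7533

Final: 0.7533


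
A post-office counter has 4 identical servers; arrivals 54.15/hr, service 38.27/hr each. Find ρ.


ρ = λ/(cμ) = 54.15/(4·38.27) = 54.15/153.08 = 0.3537

Final: 0.3537


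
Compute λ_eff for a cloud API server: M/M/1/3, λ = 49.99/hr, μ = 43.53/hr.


ρ = 1.1484; P_K = (1−ρ)ρ^3/(1−ρ^4) = 0.304018
λ_eff = λ(1 − P_K) = 49.99·(1 − 0.304018) = 49.99·0.695982 = 34.7922 /hr

Final: 34.7922 /hr


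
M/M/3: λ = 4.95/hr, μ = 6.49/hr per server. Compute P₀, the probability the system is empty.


a = λ/μ = 4.95/6.49 = 0.7627; ρ = a/c = 0.2542
Σ_{k=0}^{2} a^k/k! (terms k=0..2) = 1.00000 + 0.76271 + 0.29086 = 2.05358
Tail: a^3/(3!(1−ρ)) = 0.44369/(6·0.7458) = 0.09916
P₀ = 1/(2.05358 + 0.09916) = 1/2.15273 = 0.464525

Final: 0.464525


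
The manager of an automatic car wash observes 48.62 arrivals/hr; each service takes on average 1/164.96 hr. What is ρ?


ρ = λ/μ = 48.62/164.96 = 0.2947

Final: 0.2947


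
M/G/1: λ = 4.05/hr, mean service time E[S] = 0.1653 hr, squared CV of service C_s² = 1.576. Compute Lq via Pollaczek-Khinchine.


ρ = λ·E[S] = 4.05·0.1653 = 0.6695
Lq = ρ²(1+C_s²)/(2(1−ρ)) = 0.4482·(1+1.576)/(2·0.3305)
= 0.4482·2.5760/0.6611 = 1.74644

Final: 1.74644


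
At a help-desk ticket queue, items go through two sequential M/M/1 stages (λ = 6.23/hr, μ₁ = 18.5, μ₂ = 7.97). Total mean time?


Each node sees arrival rate λ = 6.23/hr (tandem ⇒ throughput preserved).
W₁ = 1/(μ₁−λ) = 1/(18.5−6.23) = 0.08150 hr
W₂ = 1/(μ₂−λ) = 1/(7.97−6.23) = 0.57471 hr
W_total = W₁ + W₂ = 0.08150 + 0.57471 = 0.65621 hr

Final: 0.65621 hr


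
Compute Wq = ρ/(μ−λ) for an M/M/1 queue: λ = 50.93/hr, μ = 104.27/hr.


ρ = 50.93/104.27 = 0.4884
Wq = ρ/(μ−λ) = 0.4884/(104.27 − 50.93) = 0.4884/53.34 = 0.009157 hr

Final: 0.009157 hr


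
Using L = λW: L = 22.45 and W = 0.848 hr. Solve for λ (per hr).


λ = L/W = 22.45/0.848 = 26.4741 /hr

Final: 26.4741 /hr


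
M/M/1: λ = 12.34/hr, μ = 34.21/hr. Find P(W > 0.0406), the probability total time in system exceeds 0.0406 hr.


W ~ Exponential(μ−λ) for M/M/1.
μ − λ = 34.21 − 12.34 = 21.8700
P(W > t) = e^{−(μ−λ)t} = e^{−0.8879} = 0.411510

Final: 0.411510


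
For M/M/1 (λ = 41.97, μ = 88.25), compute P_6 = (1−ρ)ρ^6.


ρ = 41.97/88.25 = 0.4756
P_n = (1−ρ)·ρ^n = (1 − 0.4756)·0.4756^6 = 0.5244·0.011570 = 0.006068

Final: 0.006068


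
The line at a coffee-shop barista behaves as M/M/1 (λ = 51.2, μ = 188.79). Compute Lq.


ρ = 51.2/188.79 = 0.2712
Lq = ρ²/(1−ρ) = 0.07355/0.7288 = 0.1009

Final: 0.1009


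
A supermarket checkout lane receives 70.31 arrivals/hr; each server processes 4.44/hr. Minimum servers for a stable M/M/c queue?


Stability requires cμ > λ ⇔ c > λ/μ.
λ/μ = 70.31/4.44 = 15.8356
Minimum integer c = ⌊15.8356⌋ + 1 = 16
Check: 16·4.44 = 71.04 > 70.31, while 15·4.44 = 66.60 ≤ 70.31

Final: 16 servers


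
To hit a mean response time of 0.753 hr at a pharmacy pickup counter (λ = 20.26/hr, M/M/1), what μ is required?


W = 1/(μ−λ) ⇒ μ − λ = 1/W = 1/0.753 = 1.3280
μ = λ + 1/W = 20.26 + 1.3280 = 21.5880 per hr

Final: 21.5880 /hr


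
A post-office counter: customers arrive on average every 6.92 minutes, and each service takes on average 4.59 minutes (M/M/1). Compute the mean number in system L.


λ = 60/6.92 = 8.6705 /hr
μ = 60/4.59 = 13.0719 /hr
ρ = λ/μ = 8.6705/13.0719 = 0.6633
L = ρ/(1−ρ) = 0.6633/0.3367 = 1.9700

Final: 1.9700


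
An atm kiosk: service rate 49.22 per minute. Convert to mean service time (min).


Mean service time = 1/μ = 1/49.22 minute = 0.02032 minute
In minutes: 0.02032 × 1 = 0.02032 min

Final: 0.02032 min


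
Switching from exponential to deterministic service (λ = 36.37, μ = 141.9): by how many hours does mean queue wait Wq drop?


ρ = 36.37/141.9 = 0.2563
Wq(M/M/1) = ρ/(μ−λ) = 0.2563/105.53 = 0.002429 hr
Wq(M/D/1) = ρ/(2(μ−λ)) = 0.001214 hr
Savings = 0.002429 − 0.001214 = 0.001214 hr

Final: 0.001214 hr


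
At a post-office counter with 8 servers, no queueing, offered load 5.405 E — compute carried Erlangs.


B(8,5.405) = 0.089983 (Erlang-B)
Carried load = a(1 − B) = 5.405·(1 − 0.089983) = 5.405·0.910017 = 4.9186 E

Final: 4.9186 Erlangs


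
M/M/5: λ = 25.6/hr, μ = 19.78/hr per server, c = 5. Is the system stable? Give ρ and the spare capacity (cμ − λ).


Total capacity cμ = 5·19.78 = 98.90/hr
ρ = λ/(cμ) = 25.6/98.90 = 0.2588
Stable ⇔ ρ < 1: YES
Spare capacity = cμ − λ = 98.90 − 25.6 = 73.30/hr

Final: ρ = 0.2588; stable; margin = 73.30/hr


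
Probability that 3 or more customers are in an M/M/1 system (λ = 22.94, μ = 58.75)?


ρ = 22.94/58.75 = 0.3905
P(N ≥ n) = ρ^n = 0.3905^3 = 0.059533

Final: 0.059533


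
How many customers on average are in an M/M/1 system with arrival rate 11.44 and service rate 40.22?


ρ = λ/μ = 11.44/40.22 = 0.2844
L = ρ/(1−ρ) = 0.2844/(1 − 0.2844) = 0.2844/0.7156 = 0.3975

Final: 0.3975


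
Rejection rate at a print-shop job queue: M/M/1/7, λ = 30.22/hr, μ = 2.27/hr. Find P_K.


ρ = λ/μ = 30.22/2.27 = 13.3128
P_K = (1−ρ)ρ^K/(1−ρ^(K+1)) = (-12.3128·74110581.286394)/(1 − 986617518.270851)
= -912506936.984457/-986617517.270851 = 0.924884

Final: 0.924884


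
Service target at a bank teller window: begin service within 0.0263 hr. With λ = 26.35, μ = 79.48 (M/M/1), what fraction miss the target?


ρ = 26.35/79.48 = 0.3315
P(Wq > t) = ρ·e^{−(μ−λ)t} = 0.3315·e^{−1.3973}
= 0.3315·0.247259 = 0.081974

Final: 0.081974


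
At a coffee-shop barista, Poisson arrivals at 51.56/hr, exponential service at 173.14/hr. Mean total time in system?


W = 1/(μ−λ) = 1/(173.14 − 51.56) = 1/121.58 = 0.008225 hr

Final: 0.008225 hr


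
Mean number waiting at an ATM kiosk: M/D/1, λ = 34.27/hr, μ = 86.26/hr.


ρ = 34.27/86.26 = 0.3973
M/D/1: Lq = ρ²/(2(1−ρ)) = 0.1578/(2·0.6027) = 0.13094

Final: 0.13094


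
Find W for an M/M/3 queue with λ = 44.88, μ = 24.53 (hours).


a = 1.8296; ρ = 0.6099; P₀ = 0.140456
Lq = P₀·a^c·ρ/(c!(1−ρ)²) = 0.57446
Wq = Lq/λ = 0.57446/44.88 = 0.01280 hr
W = Wq + 1/μ = 0.01280 + 0.04077 = 0.05357 hr

Final: 0.05357 hr


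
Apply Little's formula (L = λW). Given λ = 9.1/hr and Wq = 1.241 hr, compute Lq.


Lq = λWq = 9.1·1.241 = 11.2931

Final: 11.2931


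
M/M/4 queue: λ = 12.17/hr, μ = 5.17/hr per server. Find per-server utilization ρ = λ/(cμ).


ρ = λ/(cμ) = 12.17/(4·5.17) = 12.17/20.68 = 0.5885

Final: 0.5885


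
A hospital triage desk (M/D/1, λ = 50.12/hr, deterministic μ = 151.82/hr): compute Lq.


ρ = 50.12/151.82 = 0.3301
M/D/1: Lq = ρ²/(2(1−ρ)) = 0.1090/(2·0.6699) = 0.08135

Final: 0.08135


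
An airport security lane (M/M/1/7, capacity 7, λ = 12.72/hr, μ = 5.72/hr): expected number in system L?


ρ = 12.72/5.72 = 2.2238
L = ρ[1 − (K+1)ρ^K + Kρ^(K+1)] / [(1−ρ)(1−ρ^(K+1))]
Numerator: 2.2238·(1 − 8·268.928963 + 7·598.037834) = 4527.237320
Denominator: (-1.2238)·(-597.037834) = 730.640706
L = 4527.237320/730.640706 = 6.1963

Final: 6.1963


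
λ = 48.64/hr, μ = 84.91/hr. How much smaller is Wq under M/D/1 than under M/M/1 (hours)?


ρ = 48.64/84.91 = 0.5728
Wq(M/M/1) = ρ/(μ−λ) = 0.5728/36.27 = 0.01579 hr
Wq(M/D/1) = ρ/(2(μ−λ)) = 0.007897 hr
Savings = 0.01579 − 0.007897 = 0.007897 hr

Final: 0.007897 hr


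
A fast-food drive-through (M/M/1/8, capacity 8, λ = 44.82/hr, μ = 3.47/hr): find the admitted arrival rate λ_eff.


ρ = 12.9164; P_K = (1−ρ)ρ^8/(1−ρ^9) = 0.922579
λ_eff = λ(1 − P_K) = 44.82·(1 − 0.922579) = 44.82·0.077421 = 3.4700 /hr

Final: 3.4700 /hr


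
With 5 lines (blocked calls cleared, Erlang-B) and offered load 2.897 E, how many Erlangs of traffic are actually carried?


B(5,2.897) = 0.101332 (Erlang-B)
Carried load = a(1 − B) = 2.897·(1 − 0.101332) = 2.897·0.898668 = 2.6034 E

Final: 2.6034 Erlangs


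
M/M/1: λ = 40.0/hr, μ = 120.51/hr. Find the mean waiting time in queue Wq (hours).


ρ = 40.0/120.51 = 0.3319
Wq = ρ/(μ−λ) = 0.3319/(120.51 − 40.0) = 0.3319/80.51 = 0.004123 hr

Final: 0.004123 hr


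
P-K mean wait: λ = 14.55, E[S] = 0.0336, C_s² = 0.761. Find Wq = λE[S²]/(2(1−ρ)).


ρ = λ·E[S] = 14.55·0.0336 = 0.4889
E[S²] = E[S]²(1+C_s²) = 0.0336²·(1+0.761) = 0.001988
Wq = λ·E[S²]/(2(1−ρ)) = 14.55·0.001988/(2·0.5111) = 0.02830 hr

Final: 0.02830 hr


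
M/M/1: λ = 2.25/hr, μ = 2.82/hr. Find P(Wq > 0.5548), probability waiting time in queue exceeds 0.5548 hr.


ρ = 2.25/2.82 = 0.7979
P(Wq > t) = ρ·e^{−(μ−λ)t} = 0.7979·e^{−0.3162}
= 0.7979·0.728887 = 0.581559

Final: 0.581559


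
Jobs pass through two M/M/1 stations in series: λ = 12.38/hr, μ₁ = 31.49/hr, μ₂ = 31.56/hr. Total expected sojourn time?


Each node sees arrival rate λ = 12.38/hr (tandem ⇒ throughput preserved).
W₁ = 1/(μ₁−λ) = 1/(31.49−12.38) = 0.05233 hr
W₂ = 1/(μ₂−λ) = 1/(31.56−12.38) = 0.05214 hr
W_total = W₁ + W₂ = 0.05233 + 0.05214 = 0.10447 hr

Final: 0.10447 hr


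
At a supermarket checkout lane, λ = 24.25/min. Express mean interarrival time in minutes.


Mean interarrival time = 1/λ = 1/24.25 minute = 0.04124 minute
In minutes: 0.04124 × 1 = 0.04124 min

Final: 0.04124 min


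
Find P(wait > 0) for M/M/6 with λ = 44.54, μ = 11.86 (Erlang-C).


a = λ/μ = 3.7555; ρ = a/6 = 0.6259
P₀ = 0.021947 (from M/M/c formula)
C(c,a) = [a^c/(c!(1−ρ))]·P₀ = [2805.38934/(720·0.3741)]·0.021947
= 10.41570·0.021947 = 0.228596

Final: 0.228596


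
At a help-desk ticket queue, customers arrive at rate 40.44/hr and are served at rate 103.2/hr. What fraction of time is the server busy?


ρ = λ/μ = 40.44/103.2 = 0.3919

Final: 0.3919


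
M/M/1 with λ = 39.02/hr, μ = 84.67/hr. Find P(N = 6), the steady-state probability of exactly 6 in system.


ρ = 39.02/84.67 = 0.4608
P_n = (1−ρ)·ρ^n = (1 − 0.4608)·0.4608^6 = 0.5392·0.009580 = 0.005165

Final: 0.005165


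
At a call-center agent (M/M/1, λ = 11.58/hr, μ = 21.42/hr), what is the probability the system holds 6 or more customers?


ρ = 11.58/21.42 = 0.5406
P(N ≥ n) = ρ^n = 0.5406^6 = 0.024965

Final: 0.024965


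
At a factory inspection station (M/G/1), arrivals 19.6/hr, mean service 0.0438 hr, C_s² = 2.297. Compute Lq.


ρ = λ·E[S] = 19.6·0.0438 = 0.8585
Lq = ρ²(1+C_s²)/(2(1−ρ)) = 0.7370·(1+2.297)/(2·0.1415)
= 0.7370·3.2970/0.2830 = 8.58483

Final: 8.58483


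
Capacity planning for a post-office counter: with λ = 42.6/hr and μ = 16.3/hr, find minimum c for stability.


Stability requires cμ > λ ⇔ c > λ/μ.
λ/μ = 42.6/16.3 = 2.6135
Minimum integer c = ⌊2.6135⌋ + 1 = 3
Check: 3·16.3 = 48.90 > 42.6, while 2·16.3 = 32.60 ≤ 42.6

Final: 3 servers


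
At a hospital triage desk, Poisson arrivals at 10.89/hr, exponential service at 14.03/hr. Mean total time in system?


W = 1/(μ−λ) = 1/(14.03 − 10.89) = 1/3.14 = 0.3185 hr

Final: 0.3185 hr


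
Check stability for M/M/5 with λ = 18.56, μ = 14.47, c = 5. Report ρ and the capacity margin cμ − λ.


Total capacity cμ = 5·14.47 = 72.35/hr
ρ = λ/(cμ) = 18.56/72.35 = 0.2565
Stable ⇔ ρ < 1: YES
Spare capacity = cμ − λ = 72.35 − 18.56 = 53.79/hr

Final: ρ = 0.2565; stable; margin = 53.79/hr


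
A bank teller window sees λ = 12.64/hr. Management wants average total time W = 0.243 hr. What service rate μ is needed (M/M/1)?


W = 1/(μ−λ) ⇒ μ − λ = 1/W = 1/0.243 = 4.1152
μ = λ + 1/W = 12.64 + 4.1152 = 16.7552 per hr

Final: 16.7552 /hr


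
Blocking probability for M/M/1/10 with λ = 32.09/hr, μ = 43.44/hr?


ρ = λ/μ = 32.09/43.44 = 0.7387
P_K = (1−ρ)ρ^K/(1−ρ^(K+1)) = (0.2613·0.048395)/(1 − 0.035750)
= 0.012645/0.964250 = 0.013113

Final: 0.013113


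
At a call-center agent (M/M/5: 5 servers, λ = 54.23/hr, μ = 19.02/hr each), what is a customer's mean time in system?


a = 2.8512; ρ = 0.5702; P₀ = 0.054986
Lq = P₀·a^c·ρ/(c!(1−ρ)²) = 0.26658
Wq = Lq/λ = 0.26658/54.23 = 0.004916 hr
W = Wq + 1/μ = 0.004916 + 0.05258 = 0.05749 hr

Final: 0.05749 hr


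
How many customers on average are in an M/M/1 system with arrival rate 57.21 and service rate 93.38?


ρ = λ/μ = 57.21/93.38 = 0.6127
L = ρ/(1−ρ) = 0.6127/(1 − 0.6127) = 0.6127/0.3873 = 1.5817

Final: 1.5817


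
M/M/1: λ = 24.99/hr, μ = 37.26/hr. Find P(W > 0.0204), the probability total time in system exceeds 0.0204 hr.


W ~ Exponential(μ−λ) for M/M/1.
μ − λ = 37.26 − 24.99 = 12.2700
P(W > t) = e^{−(μ−λ)t} = e^{−0.2503} = 0.778561

Final: 0.778561


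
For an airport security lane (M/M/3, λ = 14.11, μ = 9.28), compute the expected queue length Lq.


a = λ/μ = 1.5205; ρ = a/3 = 0.5068
P₀ = 0.205579
Lq = P₀·a^c·ρ / (c!·(1−ρ)²) = 0.205579·3.51510·0.5068/(6·0.24322)
= 0.25097

Final: 0.25097


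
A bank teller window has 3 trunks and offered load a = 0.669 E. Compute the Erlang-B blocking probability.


B(c,a) = (a^c/c!) / Σ_{k=0}^{c} a^k/k!
a^3/3! = 0.049903
Σ terms (k=0..3): 1.00000 + 0.66900 + 0.22378 + 0.04990 = 1.942684
B = 0.049903/1.942684 = 0.025688

Final: 0.025688


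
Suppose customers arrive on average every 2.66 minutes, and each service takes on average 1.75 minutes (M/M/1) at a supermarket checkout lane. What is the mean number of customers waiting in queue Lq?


λ = 60/2.66 = 22.5564 /hr
μ = 60/1.75 = 34.2857 /hr
ρ = λ/μ = 22.5564/34.2857 = 0.6579
Lq = ρ²/(1−ρ) = 0.4328/0.3421 = 1.2652

Final: 1.2652


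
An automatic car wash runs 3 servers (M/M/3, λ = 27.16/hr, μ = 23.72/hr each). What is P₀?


a = λ/μ = 27.16/23.72 = 1.1450; ρ = a/c = 0.3817
Σ_{k=0}^{2} a^k/k! (terms k=0..2) = 1.00000 + 1.14503 + 0.65554 = 2.80057
Tail: a^3/(3!(1−ρ)) = 1.50122/(6·0.6183) = 0.40465
P₀ = 1/(2.80057 + 0.40465) = 1/3.20521 = 0.311992

Final: 0.311992


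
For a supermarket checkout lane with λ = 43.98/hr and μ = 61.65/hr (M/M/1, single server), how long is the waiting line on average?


ρ = 43.98/61.65 = 0.7134
Lq = ρ²/(1−ρ) = 0.5089/0.2866 = 1.7756

Final: 1.7756


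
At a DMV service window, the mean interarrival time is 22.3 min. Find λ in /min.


λ = 1/(interarrival time) in consistent units.
1 minute = 1 min, so λ = 1/22.3 = 0.04484 per minute

Final: 0.04484 /min


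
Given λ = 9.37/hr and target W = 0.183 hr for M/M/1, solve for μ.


W = 1/(μ−λ) ⇒ μ − λ = 1/W = 1/0.183 = 5.4645
μ = λ + 1/W = 9.37 + 5.4645 = 14.8345 per hr

Final: 14.8345 /hr


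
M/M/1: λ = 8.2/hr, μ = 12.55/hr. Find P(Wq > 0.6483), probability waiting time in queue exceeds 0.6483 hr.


ρ = 8.2/12.55 = 0.6534
P(Wq > t) = ρ·e^{−(μ−λ)t} = 0.6534·e^{−2.8201}
= 0.6534·0.059600 = 0.038942

Final: 0.038942


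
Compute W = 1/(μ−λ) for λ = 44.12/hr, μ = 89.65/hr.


W = 1/(μ−λ) = 1/(89.65 − 44.12) = 1/45.53 = 0.02196 hr

Final: 0.02196 hr


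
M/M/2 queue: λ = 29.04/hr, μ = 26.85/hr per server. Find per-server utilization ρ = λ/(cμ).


ρ = λ/(cμ) = 29.04/(2·26.85) = 29.04/53.70 = 0.5408

Final: 0.5408


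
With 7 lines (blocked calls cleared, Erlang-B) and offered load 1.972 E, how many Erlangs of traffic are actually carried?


B(7,1.972) = 0.003206 (Erlang-B)
Carried load = a(1 − B) = 1.972·(1 − 0.003206) = 1.972·0.996794 = 1.9657 E

Final: 1.9657 Erlangs


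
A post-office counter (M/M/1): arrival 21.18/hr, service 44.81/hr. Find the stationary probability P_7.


ρ = 21.18/44.81 = 0.4727
P_n = (1−ρ)·ρ^n = (1 − 0.4727)·0.4727^7 = 0.5273·0.005271 = 0.002779

Final: 0.002779


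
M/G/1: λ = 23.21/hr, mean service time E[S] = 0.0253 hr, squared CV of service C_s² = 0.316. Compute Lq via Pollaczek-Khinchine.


ρ = λ·E[S] = 23.21·0.0253 = 0.5872
Lq = ρ²(1+C_s²)/(2(1−ρ)) = 0.3448·(1+0.316)/(2·0.4128)
= 0.3448·1.3160/0.8256 = 0.54966

Final: 0.54966


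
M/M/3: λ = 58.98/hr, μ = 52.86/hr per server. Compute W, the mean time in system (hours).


a = 1.1158; ρ = 0.3719; P₀ = 0.321867
Lq = P₀·a^c·ρ/(c!(1−ρ)²) = 0.07026
Wq = Lq/λ = 0.07026/58.98 = 0.001191 hr
W = Wq + 1/μ = 0.001191 + 0.01892 = 0.02011 hr

Final: 0.02011 hr


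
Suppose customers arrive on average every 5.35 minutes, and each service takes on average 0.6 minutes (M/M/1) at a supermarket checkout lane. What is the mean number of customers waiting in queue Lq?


λ = 60/5.35 = 11.2150 /hr
μ = 60/0.6 = 100.0000 /hr
ρ = λ/μ = 11.2150/100.0000 = 0.1121
Lq = ρ²/(1−ρ) = 0.01258/0.8879 = 0.01417

Final: 0.01417


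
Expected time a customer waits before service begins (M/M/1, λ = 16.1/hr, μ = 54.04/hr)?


ρ = 16.1/54.04 = 0.2979
Wq = ρ/(μ−λ) = 0.2979/(54.04 − 16.1) = 0.2979/37.94 = 0.007853 hr

Final: 0.007853 hr


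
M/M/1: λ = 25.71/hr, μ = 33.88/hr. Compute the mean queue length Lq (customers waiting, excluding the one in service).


ρ = 25.71/33.88 = 0.7589
Lq = ρ²/(1−ρ) = 0.5759/0.2411 = 2.3880

Final: 2.3880


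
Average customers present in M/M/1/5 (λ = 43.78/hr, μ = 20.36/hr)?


ρ = 43.78/20.36 = 2.1503
L = ρ[1 − (K+1)ρ^K + Kρ^(K+1)] / [(1−ρ)(1−ρ^(K+1))]
Numerator: 2.1503·(1 − 6·45.971632 + 5·98.852556) = 471.845591
Denominator: (-1.1503)·(-97.852556) = 112.559276
L = 471.845591/112.559276 = 4.1920

Final: 4.1920


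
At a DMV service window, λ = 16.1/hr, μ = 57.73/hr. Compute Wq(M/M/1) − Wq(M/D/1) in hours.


ρ = 16.1/57.73 = 0.2789
Wq(M/M/1) = ρ/(μ−λ) = 0.2789/41.63 = 0.006699 hr
Wq(M/D/1) = ρ/(2(μ−λ)) = 0.003350 hr
Savings = 0.006699 − 0.003350 = 0.003350 hr

Final: 0.003350 hr


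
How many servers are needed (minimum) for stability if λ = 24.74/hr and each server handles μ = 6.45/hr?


Stability requires cμ > λ ⇔ c > λ/μ.
λ/μ = 24.74/6.45 = 3.8357
Minimum integer c = ⌊3.8357⌋ + 1 = 4
Check: 4·6.45 = 25.80 > 24.74, while 3·6.45 = 19.35 ≤ 24.74

Final: 4 servers


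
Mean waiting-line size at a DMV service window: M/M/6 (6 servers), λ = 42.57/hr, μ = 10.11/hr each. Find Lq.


a = λ/μ = 4.2107; ρ = a/6 = 0.7018
P₀ = 0.013054
Lq = P₀·a^c·ρ / (c!·(1−ρ)²) = 0.013054·5573.33268·0.7018/(720·0.08893)
= 0.79739

Final: 0.79739


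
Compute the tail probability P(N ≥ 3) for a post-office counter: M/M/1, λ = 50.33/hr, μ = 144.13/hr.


ρ = 50.33/144.13 = 0.3492
P(N ≥ n) = ρ^n = 0.3492^3 = 0.042581

Final: 0.042581


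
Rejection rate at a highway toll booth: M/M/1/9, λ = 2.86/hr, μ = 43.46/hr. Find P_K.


ρ = λ/μ = 2.86/43.46 = 0.06581
P_K = (1−ρ)ρ^K/(1−ρ^(K+1)) = (0.9342·2.315e-11)/(1 − 1.523e-12)
= 2.162e-11/1.000000 = 2.162e-11

Final: 2.162e-11


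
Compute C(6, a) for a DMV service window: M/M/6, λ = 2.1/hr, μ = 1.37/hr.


a = λ/μ = 1.5328; ρ = a/6 = 0.2555
P₀ = 0.215858 (from M/M/c formula)
C(c,a) = [a^c/(c!(1−ρ))]·P₀ = [12.97156/(720·0.7445)]·0.215858
= 0.02420·0.215858 = 0.005223

Final: 0.005223


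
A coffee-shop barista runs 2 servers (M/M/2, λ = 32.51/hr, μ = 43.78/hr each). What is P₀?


a = λ/μ = 32.51/43.78 = 0.7426; ρ = a/c = 0.3713
Σ_{k=0}^{1} a^k/k! (terms k=0..1) = 1.00000 + 0.74258 = 1.74258
Tail: a^2/(2!(1−ρ)) = 0.55142/(2·0.6287) = 0.43853
P₀ = 1/(1.74258 + 0.43853) = 1/2.18111 = 0.458483

Final: 0.458483


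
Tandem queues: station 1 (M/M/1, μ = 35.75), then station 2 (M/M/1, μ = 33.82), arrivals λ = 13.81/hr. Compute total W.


Each node sees arrival rate λ = 13.81/hr (tandem ⇒ throughput preserved).
W₁ = 1/(μ₁−λ) = 1/(35.75−13.81) = 0.04558 hr
W₂ = 1/(μ₂−λ) = 1/(33.82−13.81) = 0.04998 hr
W_total = W₁ + W₂ = 0.04558 + 0.04998 = 0.09555 hr

Final: 0.09555 hr


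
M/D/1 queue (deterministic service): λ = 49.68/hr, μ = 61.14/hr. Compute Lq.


ρ = 49.68/61.14 = 0.8126
M/D/1: Lq = ρ²/(2(1−ρ)) = 0.6603/(2·0.1874) = 1.76126

Final: 1.76126


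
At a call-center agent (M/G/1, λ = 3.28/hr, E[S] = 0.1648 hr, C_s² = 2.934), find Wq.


ρ = λ·E[S] = 3.28·0.1648 = 0.5405
E[S²] = E[S]²(1+C_s²) = 0.1648²·(1+2.934) = 0.106844
Wq = λ·E[S²]/(2(1−ρ)) = 3.28·0.106844/(2·0.4595) = 0.38137 hr

Final: 0.38137 hr


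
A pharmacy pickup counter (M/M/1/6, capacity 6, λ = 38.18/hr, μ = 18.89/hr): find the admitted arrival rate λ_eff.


ρ = 2.0212; P_K = (1−ρ)ρ^6/(1−ρ^7) = 0.508932
λ_eff = λ(1 − P_K) = 38.18·(1 − 0.508932) = 38.18·0.491068 = 18.7490 /hr

Final: 18.7490 /hr


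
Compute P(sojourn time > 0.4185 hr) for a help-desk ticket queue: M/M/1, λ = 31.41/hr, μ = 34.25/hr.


W ~ Exponential(μ−λ) for M/M/1.
μ − λ = 34.25 − 31.41 = 2.8400
P(W > t) = e^{−(μ−λ)t} = e^{−1.1885} = 0.304666

Final: 0.304666


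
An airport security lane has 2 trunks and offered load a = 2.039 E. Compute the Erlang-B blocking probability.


B(c,a) = (a^c/c!) / Σ_{k=0}^{c} a^k/k!
a^2/2! = 2.078761
Σ terms (k=0..2): 1.00000 + 2.03900 + 2.07876 = 5.117761
B = 2.078761/5.117761 = 0.406186

Final: 0.406186


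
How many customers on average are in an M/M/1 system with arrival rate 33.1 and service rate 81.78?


ρ = λ/μ = 33.1/81.78 = 0.4047
L = ρ/(1−ρ) = 0.4047/(1 − 0.4047) = 0.4047/0.5953 = 0.6800

Final: 0.6800


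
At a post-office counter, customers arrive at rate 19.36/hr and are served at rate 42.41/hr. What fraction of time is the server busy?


ρ = λ/μ = 19.36/42.41 = 0.4565

Final: 0.4565


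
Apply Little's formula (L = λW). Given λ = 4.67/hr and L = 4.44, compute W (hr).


W = L/λ = 4.44/4.67 = 0.9507 hr

Final: 0.9507 hr


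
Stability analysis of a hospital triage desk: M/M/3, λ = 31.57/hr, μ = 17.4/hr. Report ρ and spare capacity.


Total capacity cμ = 3·17.4 = 52.20/hr
ρ = λ/(cμ) = 31.57/52.20 = 0.6048
Stable ⇔ ρ < 1: YES
Spare capacity = cμ − λ = 52.20 − 31.57 = 20.63/hr

Final: ρ = 0.6048; stable; margin = 20.63/hr


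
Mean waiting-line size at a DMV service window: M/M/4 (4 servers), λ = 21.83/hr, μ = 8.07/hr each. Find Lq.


a = λ/μ = 2.7051; ρ = a/4 = 0.6763
P₀ = 0.056965
Lq = P₀·a^c·ρ / (c!·(1−ρ)²) = 0.056965·53.54523·0.6763/(24·0.10480)
= 0.82011

Final: 0.82011


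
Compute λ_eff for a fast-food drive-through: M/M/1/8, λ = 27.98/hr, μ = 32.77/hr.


ρ = 0.8538; P_K = (1−ρ)ρ^8/(1−ρ^9) = 0.054411
λ_eff = λ(1 − P_K) = 27.98·(1 − 0.054411) = 27.98·0.945589 = 26.4576 /hr

Final: 26.4576 /hr


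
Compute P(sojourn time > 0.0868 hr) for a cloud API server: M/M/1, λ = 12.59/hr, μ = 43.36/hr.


W ~ Exponential(μ−λ) for M/M/1.
μ − λ = 43.36 − 12.59 = 30.7700
P(W > t) = e^{−(μ−λ)t} = e^{−2.6708} = 0.069194

Final: 0.069194


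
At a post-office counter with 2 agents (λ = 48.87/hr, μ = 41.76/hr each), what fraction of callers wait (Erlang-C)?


a = λ/μ = 1.1703; ρ = a/2 = 0.5851
P₀ = 0.261727 (from M/M/c formula)
C(c,a) = [a^c/(c!(1−ρ))]·P₀ = [1.36951/(2·0.4149)]·0.261727
= 1.65052·0.261727 = 0.431985

Final: 0.431985


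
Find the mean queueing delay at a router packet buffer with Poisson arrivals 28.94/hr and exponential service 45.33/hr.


ρ = 28.94/45.33 = 0.6384
Wq = ρ/(μ−λ) = 0.6384/(45.33 − 28.94) = 0.6384/16.39 = 0.03895 hr

Final: 0.03895 hr


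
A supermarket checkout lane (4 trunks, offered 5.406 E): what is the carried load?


B(4,5.406) = 0.429086 (Erlang-B)
Carried load = a(1 − B) = 5.406·(1 − 0.429086) = 5.406·0.570914 = 3.0864 E

Final: 3.0864 Erlangs


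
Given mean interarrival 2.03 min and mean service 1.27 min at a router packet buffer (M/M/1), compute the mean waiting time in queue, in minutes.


λ = 60/2.03 = 29.5567 /hr
μ = 60/1.27 = 47.2441 /hr
ρ = λ/μ = 29.5567/47.2441 = 0.6256
Wq = ρ/(μ−λ) = 0.6256/(47.2441−29.5567) = 0.03537 hr
In minutes: 0.03537·60 = 2.122 min

Final: 2.122 min


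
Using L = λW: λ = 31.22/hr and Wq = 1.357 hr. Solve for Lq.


Lq = λWq = 31.22·1.357 = 42.3655

Final: 42.3655


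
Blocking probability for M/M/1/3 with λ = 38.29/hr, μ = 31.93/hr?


ρ = λ/μ = 38.29/31.93 = 1.1992
P_K = (1−ρ)ρ^K/(1−ρ^(K+1)) = (-0.1992·1.724485)/(1 − 2.067977)
= -0.343493/-1.067977 = 0.321629

Final: 0.321629


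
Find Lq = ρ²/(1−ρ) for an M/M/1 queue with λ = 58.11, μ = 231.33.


ρ = 58.11/231.33 = 0.2512
Lq = ρ²/(1−ρ) = 0.06310/0.7488 = 0.08427

Final: 0.08427


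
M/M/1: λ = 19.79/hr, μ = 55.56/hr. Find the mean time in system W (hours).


W = 1/(μ−λ) = 1/(55.56 − 19.79) = 1/35.77 = 0.02796 hr

Final: 0.02796 hr


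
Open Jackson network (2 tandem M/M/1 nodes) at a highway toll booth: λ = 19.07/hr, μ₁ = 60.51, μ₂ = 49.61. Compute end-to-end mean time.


Each node sees arrival rate λ = 19.07/hr (tandem ⇒ throughput preserved).
W₁ = 1/(μ₁−λ) = 1/(60.51−19.07) = 0.02413 hr
W₂ = 1/(μ₂−λ) = 1/(49.61−19.07) = 0.03274 hr
W_total = W₁ + W₂ = 0.02413 + 0.03274 = 0.05688 hr

Final: 0.05688 hr


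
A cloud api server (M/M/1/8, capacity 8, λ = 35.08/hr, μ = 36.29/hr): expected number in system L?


ρ = 35.08/36.29 = 0.9667
L = ρ[1 − (K+1)ρ^K + Kρ^(K+1)] / [(1−ρ)(1−ρ^(K+1))]
Numerator: 0.9667·(1 − 9·0.762397 + 8·0.736976) = 0.033100
Denominator: (0.03334)·(0.263024) = 0.008770
L = 0.033100/0.008770 = 3.7743

Final: 3.7743


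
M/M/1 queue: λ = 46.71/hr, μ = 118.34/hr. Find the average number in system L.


ρ = λ/μ = 46.71/118.34 = 0.3947
L = ρ/(1−ρ) = 0.3947/(1 − 0.3947) = 0.3947/0.6053 = 0.6521

Final: 0.6521


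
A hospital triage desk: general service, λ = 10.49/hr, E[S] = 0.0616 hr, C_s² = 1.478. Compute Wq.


ρ = λ·E[S] = 10.49·0.0616 = 0.6462
E[S²] = E[S]²(1+C_s²) = 0.0616²·(1+1.478) = 0.009403
Wq = λ·E[S²]/(2(1−ρ)) = 10.49·0.009403/(2·0.3538) = 0.13939 hr

Final: 0.13939 hr


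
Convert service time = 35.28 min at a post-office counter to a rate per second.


μ = 1/(service time) in consistent units.
1 second = 0.0166667 min, so μ = 0.0166667/35.28 = 0.0004724 per second

Final: 0.0004724 /sec


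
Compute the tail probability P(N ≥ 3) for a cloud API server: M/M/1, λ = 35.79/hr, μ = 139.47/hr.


ρ = 35.79/139.47 = 0.2566
P(N ≥ n) = ρ^n = 0.2566^3 = 0.016898

Final: 0.016898


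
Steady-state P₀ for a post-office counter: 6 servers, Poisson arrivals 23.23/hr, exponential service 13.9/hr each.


a = λ/μ = 23.23/13.9 = 1.6712; ρ = a/c = 0.2785
Σ_{k=0}^{5} a^k/k! (terms k=0..5) = 1.00000 + 1.67122 + 1.39649 + 0.77795 + 0.32503 + 0.10864 = 5.27934
Tail: a^6/(6!(1−ρ)) = 21.78745/(720·0.7215) = 0.04194
P₀ = 1/(5.27934 + 0.04194) = 1/5.32128 = 0.187925

Final: 0.187925


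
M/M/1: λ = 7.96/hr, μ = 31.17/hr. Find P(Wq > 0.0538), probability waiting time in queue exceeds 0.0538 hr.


ρ = 7.96/31.17 = 0.2554
P(Wq > t) = ρ·e^{−(μ−λ)t} = 0.2554·e^{−1.2487}
= 0.2554·0.286878 = 0.073261

Final: 0.073261


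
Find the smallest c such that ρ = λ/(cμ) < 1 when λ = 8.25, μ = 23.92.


Stability requires cμ > λ ⇔ c > λ/μ.
λ/μ = 8.25/23.92 = 0.3449
Minimum integer c = ⌊0.3449⌋ + 1 = 1
Check: 1·23.92 = 23.92 > 8.25, while 0·23.92 = 0.00 ≤ 8.25

Final: 1 servers


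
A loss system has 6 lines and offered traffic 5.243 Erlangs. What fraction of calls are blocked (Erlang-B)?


B(c,a) = (a^c/c!) / Σ_{k=0}^{c} a^k/k!
a^6/6! = 28.850055
Σ terms (k=0..6): 1.00000 + 5.24300 + 13.74452 + 24.02085 + 31.48533 + 33.01551 + 28.85006 = 137.359265
B = 28.850055/137.359265 = 0.210034

Final: 0.210034


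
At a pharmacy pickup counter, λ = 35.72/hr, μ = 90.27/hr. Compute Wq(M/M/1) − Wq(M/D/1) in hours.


ρ = 35.72/90.27 = 0.3957
Wq(M/M/1) = ρ/(μ−λ) = 0.3957/54.55 = 0.007254 hr
Wq(M/D/1) = ρ/(2(μ−λ)) = 0.003627 hr
Savings = 0.007254 − 0.003627 = 0.003627 hr

Final: 0.003627 hr


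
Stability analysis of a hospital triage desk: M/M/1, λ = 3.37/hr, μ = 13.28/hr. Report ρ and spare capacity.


Total capacity cμ = 1·13.28 = 13.28/hr
ρ = λ/(cμ) = 3.37/13.28 = 0.2538
Stable ⇔ ρ < 1: YES
Spare capacity = cμ − λ = 13.28 − 3.37 = 9.91/hr

Final: ρ = 0.2538; stable; margin = 9.91/hr


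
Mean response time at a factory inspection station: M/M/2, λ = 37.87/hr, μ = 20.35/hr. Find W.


a = 1.8609; ρ = 0.9305; P₀ = 0.036019
Lq = P₀·a^c·ρ/(c!(1−ρ)²) = 12.00268
Wq = Lq/λ = 12.00268/37.87 = 0.31694 hr
W = Wq + 1/μ = 0.31694 + 0.04914 = 0.36608 hr

Final: 0.36608 hr


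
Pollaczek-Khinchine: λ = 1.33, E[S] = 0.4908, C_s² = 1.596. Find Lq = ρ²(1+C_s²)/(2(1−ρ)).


ρ = λ·E[S] = 1.33·0.4908 = 0.6528
Lq = ρ²(1+C_s²)/(2(1−ρ)) = 0.4261·(1+1.596)/(2·0.3472)
= 0.4261·2.5960/0.6945 = 1.59280

Final: 1.59280


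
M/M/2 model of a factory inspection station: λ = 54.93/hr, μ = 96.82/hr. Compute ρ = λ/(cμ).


ρ = λ/(cμ) = 54.93/(2·96.82) = 54.93/193.64 = 0.2837

Final: 0.2837


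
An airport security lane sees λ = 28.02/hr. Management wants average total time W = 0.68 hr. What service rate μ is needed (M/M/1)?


W = 1/(μ−λ) ⇒ μ − λ = 1/W = 1/0.68 = 1.4706
μ = λ + 1/W = 28.02 + 1.4706 = 29.4906 per hr

Final: 29.4906 /hr


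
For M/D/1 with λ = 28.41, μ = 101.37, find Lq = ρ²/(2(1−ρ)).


ρ = 28.41/101.37 = 0.2803
M/D/1: Lq = ρ²/(2(1−ρ)) = 0.07855/(2·0.7197) = 0.05457

Final: 0.05457


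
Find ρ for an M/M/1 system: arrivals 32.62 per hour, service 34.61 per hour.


ρ = λ/μ = 32.62/34.61 = 0.9425

Final: 0.9425


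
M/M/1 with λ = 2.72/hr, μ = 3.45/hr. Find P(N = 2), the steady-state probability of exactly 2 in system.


ρ = 2.72/3.45 = 0.7884
P_n = (1−ρ)·ρ^n = (1 − 0.7884)·0.7884^2 = 0.2116·0.621584 = 0.131524

Final: 0.131524


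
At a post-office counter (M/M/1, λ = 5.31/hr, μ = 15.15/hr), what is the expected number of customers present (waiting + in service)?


ρ = λ/μ = 5.31/15.15 = 0.3505
L = ρ/(1−ρ) = 0.3505/(1 − 0.3505) = 0.3505/0.6495 = 0.5396

Final: 0.5396


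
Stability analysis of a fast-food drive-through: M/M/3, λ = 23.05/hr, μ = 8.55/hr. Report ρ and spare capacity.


Total capacity cμ = 3·8.55 = 25.65/hr
ρ = λ/(cμ) = 23.05/25.65 = 0.8986
Stable ⇔ ρ < 1: YES
Spare capacity = cμ − λ = 25.65 − 23.05 = 2.60/hr

Final: ρ = 0.8986; stable; margin = 2.60/hr


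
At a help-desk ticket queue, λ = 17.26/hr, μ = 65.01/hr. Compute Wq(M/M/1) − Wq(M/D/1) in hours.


ρ = 17.26/65.01 = 0.2655
Wq(M/M/1) = ρ/(μ−λ) = 0.2655/47.75 = 0.005560 hr
Wq(M/D/1) = ρ/(2(μ−λ)) = 0.002780 hr
Savings = 0.005560 − 0.002780 = 0.002780 hr

Final: 0.002780 hr


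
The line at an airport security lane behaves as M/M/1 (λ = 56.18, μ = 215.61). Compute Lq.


ρ = 56.18/215.61 = 0.2606
Lq = ρ²/(1−ρ) = 0.06789/0.7394 = 0.09182

Final: 0.09182
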